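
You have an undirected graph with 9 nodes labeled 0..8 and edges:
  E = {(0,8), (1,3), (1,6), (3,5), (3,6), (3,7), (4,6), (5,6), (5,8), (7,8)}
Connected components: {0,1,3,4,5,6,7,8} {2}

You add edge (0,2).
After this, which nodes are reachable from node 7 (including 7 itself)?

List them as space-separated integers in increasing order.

Before: nodes reachable from 7: {0,1,3,4,5,6,7,8}
Adding (0,2): merges 7's component with another. Reachability grows.
After: nodes reachable from 7: {0,1,2,3,4,5,6,7,8}

Answer: 0 1 2 3 4 5 6 7 8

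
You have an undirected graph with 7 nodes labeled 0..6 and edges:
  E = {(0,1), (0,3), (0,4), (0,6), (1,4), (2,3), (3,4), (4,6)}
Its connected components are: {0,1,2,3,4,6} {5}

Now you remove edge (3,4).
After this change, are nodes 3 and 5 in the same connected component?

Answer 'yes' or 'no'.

Answer: no

Derivation:
Initial components: {0,1,2,3,4,6} {5}
Removing edge (3,4): not a bridge — component count unchanged at 2.
New components: {0,1,2,3,4,6} {5}
Are 3 and 5 in the same component? no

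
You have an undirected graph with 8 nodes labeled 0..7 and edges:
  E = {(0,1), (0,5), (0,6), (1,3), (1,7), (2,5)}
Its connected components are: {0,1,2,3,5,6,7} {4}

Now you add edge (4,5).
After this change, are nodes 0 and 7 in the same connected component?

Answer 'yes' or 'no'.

Answer: yes

Derivation:
Initial components: {0,1,2,3,5,6,7} {4}
Adding edge (4,5): merges {4} and {0,1,2,3,5,6,7}.
New components: {0,1,2,3,4,5,6,7}
Are 0 and 7 in the same component? yes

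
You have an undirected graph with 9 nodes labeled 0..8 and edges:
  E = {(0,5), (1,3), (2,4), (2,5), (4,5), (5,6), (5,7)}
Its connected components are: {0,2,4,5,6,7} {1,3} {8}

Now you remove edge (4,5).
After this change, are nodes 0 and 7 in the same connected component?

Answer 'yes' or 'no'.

Initial components: {0,2,4,5,6,7} {1,3} {8}
Removing edge (4,5): not a bridge — component count unchanged at 3.
New components: {0,2,4,5,6,7} {1,3} {8}
Are 0 and 7 in the same component? yes

Answer: yes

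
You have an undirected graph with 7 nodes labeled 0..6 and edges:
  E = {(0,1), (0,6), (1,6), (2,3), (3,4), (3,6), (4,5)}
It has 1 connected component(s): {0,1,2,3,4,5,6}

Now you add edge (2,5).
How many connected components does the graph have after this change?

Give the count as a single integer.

Initial component count: 1
Add (2,5): endpoints already in same component. Count unchanged: 1.
New component count: 1

Answer: 1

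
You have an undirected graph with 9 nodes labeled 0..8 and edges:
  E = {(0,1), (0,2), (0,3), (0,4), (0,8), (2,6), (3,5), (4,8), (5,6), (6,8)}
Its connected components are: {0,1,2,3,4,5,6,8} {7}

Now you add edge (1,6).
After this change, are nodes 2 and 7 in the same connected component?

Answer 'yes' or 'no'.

Initial components: {0,1,2,3,4,5,6,8} {7}
Adding edge (1,6): both already in same component {0,1,2,3,4,5,6,8}. No change.
New components: {0,1,2,3,4,5,6,8} {7}
Are 2 and 7 in the same component? no

Answer: no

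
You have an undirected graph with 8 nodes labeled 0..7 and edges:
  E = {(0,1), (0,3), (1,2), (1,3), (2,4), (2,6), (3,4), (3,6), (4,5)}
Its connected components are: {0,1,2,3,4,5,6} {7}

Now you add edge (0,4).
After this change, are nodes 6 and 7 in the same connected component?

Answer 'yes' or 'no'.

Initial components: {0,1,2,3,4,5,6} {7}
Adding edge (0,4): both already in same component {0,1,2,3,4,5,6}. No change.
New components: {0,1,2,3,4,5,6} {7}
Are 6 and 7 in the same component? no

Answer: no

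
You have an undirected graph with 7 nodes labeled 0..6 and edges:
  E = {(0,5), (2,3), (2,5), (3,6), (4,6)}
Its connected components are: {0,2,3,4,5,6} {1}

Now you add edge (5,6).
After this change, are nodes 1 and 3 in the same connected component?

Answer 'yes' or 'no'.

Initial components: {0,2,3,4,5,6} {1}
Adding edge (5,6): both already in same component {0,2,3,4,5,6}. No change.
New components: {0,2,3,4,5,6} {1}
Are 1 and 3 in the same component? no

Answer: no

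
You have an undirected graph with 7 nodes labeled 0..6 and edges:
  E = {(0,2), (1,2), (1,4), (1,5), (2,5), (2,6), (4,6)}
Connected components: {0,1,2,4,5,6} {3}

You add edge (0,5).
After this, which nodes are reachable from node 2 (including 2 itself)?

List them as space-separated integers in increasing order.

Before: nodes reachable from 2: {0,1,2,4,5,6}
Adding (0,5): both endpoints already in same component. Reachability from 2 unchanged.
After: nodes reachable from 2: {0,1,2,4,5,6}

Answer: 0 1 2 4 5 6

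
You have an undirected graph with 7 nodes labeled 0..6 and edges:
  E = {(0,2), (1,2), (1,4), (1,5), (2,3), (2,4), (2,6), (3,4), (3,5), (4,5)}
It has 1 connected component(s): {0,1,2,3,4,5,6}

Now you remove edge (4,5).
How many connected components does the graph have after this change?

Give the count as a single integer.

Answer: 1

Derivation:
Initial component count: 1
Remove (4,5): not a bridge. Count unchanged: 1.
  After removal, components: {0,1,2,3,4,5,6}
New component count: 1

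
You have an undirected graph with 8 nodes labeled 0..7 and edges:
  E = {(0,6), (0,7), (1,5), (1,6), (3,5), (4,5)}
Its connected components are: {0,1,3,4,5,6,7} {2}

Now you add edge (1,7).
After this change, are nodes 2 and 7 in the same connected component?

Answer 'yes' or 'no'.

Initial components: {0,1,3,4,5,6,7} {2}
Adding edge (1,7): both already in same component {0,1,3,4,5,6,7}. No change.
New components: {0,1,3,4,5,6,7} {2}
Are 2 and 7 in the same component? no

Answer: no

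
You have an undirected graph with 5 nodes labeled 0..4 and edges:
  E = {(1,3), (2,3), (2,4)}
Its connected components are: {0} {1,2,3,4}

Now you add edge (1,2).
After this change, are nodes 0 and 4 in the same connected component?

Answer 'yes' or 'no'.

Initial components: {0} {1,2,3,4}
Adding edge (1,2): both already in same component {1,2,3,4}. No change.
New components: {0} {1,2,3,4}
Are 0 and 4 in the same component? no

Answer: no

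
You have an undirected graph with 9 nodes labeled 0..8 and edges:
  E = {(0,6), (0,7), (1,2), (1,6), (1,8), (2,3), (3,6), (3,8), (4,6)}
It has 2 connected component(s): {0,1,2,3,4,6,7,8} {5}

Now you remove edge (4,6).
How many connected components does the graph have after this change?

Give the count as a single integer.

Initial component count: 2
Remove (4,6): it was a bridge. Count increases: 2 -> 3.
  After removal, components: {0,1,2,3,6,7,8} {4} {5}
New component count: 3

Answer: 3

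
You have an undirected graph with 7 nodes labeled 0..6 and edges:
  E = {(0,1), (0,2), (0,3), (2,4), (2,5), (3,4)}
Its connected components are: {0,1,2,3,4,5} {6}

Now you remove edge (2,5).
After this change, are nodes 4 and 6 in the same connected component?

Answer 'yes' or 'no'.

Initial components: {0,1,2,3,4,5} {6}
Removing edge (2,5): it was a bridge — component count 2 -> 3.
New components: {0,1,2,3,4} {5} {6}
Are 4 and 6 in the same component? no

Answer: no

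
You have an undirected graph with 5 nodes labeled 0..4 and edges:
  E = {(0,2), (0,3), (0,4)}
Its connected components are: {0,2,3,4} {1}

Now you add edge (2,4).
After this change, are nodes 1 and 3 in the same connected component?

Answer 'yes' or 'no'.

Initial components: {0,2,3,4} {1}
Adding edge (2,4): both already in same component {0,2,3,4}. No change.
New components: {0,2,3,4} {1}
Are 1 and 3 in the same component? no

Answer: no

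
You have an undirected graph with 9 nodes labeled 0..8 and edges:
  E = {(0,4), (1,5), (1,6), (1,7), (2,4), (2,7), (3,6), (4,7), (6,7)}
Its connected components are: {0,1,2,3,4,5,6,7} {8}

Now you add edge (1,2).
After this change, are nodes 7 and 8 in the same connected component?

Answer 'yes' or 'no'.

Answer: no

Derivation:
Initial components: {0,1,2,3,4,5,6,7} {8}
Adding edge (1,2): both already in same component {0,1,2,3,4,5,6,7}. No change.
New components: {0,1,2,3,4,5,6,7} {8}
Are 7 and 8 in the same component? no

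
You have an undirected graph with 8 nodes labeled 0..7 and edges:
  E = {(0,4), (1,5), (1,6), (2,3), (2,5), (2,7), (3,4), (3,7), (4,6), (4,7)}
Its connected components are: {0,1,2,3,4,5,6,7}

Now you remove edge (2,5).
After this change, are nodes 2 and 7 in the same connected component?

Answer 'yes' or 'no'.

Initial components: {0,1,2,3,4,5,6,7}
Removing edge (2,5): not a bridge — component count unchanged at 1.
New components: {0,1,2,3,4,5,6,7}
Are 2 and 7 in the same component? yes

Answer: yes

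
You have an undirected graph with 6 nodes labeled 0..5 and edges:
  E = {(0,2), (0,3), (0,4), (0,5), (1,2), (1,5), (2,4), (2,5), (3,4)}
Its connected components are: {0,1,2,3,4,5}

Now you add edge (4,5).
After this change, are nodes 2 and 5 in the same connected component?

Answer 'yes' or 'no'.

Initial components: {0,1,2,3,4,5}
Adding edge (4,5): both already in same component {0,1,2,3,4,5}. No change.
New components: {0,1,2,3,4,5}
Are 2 and 5 in the same component? yes

Answer: yes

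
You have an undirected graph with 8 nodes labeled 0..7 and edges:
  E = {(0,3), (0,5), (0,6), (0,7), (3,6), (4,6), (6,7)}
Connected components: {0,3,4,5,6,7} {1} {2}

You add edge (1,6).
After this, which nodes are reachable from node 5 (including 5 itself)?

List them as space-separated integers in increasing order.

Before: nodes reachable from 5: {0,3,4,5,6,7}
Adding (1,6): merges 5's component with another. Reachability grows.
After: nodes reachable from 5: {0,1,3,4,5,6,7}

Answer: 0 1 3 4 5 6 7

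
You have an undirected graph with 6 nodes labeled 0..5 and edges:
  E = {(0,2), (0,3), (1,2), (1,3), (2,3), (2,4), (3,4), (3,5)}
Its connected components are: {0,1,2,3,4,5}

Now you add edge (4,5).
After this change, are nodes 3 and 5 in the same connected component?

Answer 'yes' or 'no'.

Answer: yes

Derivation:
Initial components: {0,1,2,3,4,5}
Adding edge (4,5): both already in same component {0,1,2,3,4,5}. No change.
New components: {0,1,2,3,4,5}
Are 3 and 5 in the same component? yes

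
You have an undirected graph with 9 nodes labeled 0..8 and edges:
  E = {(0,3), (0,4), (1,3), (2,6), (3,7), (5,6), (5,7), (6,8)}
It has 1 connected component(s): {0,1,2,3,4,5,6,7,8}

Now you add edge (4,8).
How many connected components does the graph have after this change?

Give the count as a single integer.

Answer: 1

Derivation:
Initial component count: 1
Add (4,8): endpoints already in same component. Count unchanged: 1.
New component count: 1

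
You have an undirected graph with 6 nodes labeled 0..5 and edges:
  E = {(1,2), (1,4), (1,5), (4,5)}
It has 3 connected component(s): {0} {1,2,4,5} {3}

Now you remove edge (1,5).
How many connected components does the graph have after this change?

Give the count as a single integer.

Initial component count: 3
Remove (1,5): not a bridge. Count unchanged: 3.
  After removal, components: {0} {1,2,4,5} {3}
New component count: 3

Answer: 3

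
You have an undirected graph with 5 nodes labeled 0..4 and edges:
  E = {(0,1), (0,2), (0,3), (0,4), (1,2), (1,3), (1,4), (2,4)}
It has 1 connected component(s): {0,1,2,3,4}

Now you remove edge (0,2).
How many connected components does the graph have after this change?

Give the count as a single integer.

Initial component count: 1
Remove (0,2): not a bridge. Count unchanged: 1.
  After removal, components: {0,1,2,3,4}
New component count: 1

Answer: 1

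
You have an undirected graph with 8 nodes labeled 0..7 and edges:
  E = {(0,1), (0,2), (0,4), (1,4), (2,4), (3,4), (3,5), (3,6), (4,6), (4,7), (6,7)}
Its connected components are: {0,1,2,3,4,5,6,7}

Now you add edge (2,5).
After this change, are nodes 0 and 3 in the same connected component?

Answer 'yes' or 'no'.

Initial components: {0,1,2,3,4,5,6,7}
Adding edge (2,5): both already in same component {0,1,2,3,4,5,6,7}. No change.
New components: {0,1,2,3,4,5,6,7}
Are 0 and 3 in the same component? yes

Answer: yes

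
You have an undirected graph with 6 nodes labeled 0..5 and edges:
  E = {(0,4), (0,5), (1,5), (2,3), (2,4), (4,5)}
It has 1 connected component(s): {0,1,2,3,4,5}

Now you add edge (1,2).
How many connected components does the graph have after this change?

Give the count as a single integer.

Initial component count: 1
Add (1,2): endpoints already in same component. Count unchanged: 1.
New component count: 1

Answer: 1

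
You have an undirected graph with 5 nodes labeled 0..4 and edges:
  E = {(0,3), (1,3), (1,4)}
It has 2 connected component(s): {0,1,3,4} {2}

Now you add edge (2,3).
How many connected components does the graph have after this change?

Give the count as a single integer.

Initial component count: 2
Add (2,3): merges two components. Count decreases: 2 -> 1.
New component count: 1

Answer: 1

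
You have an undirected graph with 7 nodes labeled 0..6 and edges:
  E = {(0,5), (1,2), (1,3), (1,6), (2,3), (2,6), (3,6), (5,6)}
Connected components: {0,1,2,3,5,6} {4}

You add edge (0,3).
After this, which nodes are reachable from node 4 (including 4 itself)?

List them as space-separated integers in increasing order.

Before: nodes reachable from 4: {4}
Adding (0,3): both endpoints already in same component. Reachability from 4 unchanged.
After: nodes reachable from 4: {4}

Answer: 4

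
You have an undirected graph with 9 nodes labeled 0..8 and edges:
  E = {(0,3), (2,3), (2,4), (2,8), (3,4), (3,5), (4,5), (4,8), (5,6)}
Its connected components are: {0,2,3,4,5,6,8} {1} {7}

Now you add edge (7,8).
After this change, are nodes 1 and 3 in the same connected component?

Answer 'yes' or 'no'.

Initial components: {0,2,3,4,5,6,8} {1} {7}
Adding edge (7,8): merges {7} and {0,2,3,4,5,6,8}.
New components: {0,2,3,4,5,6,7,8} {1}
Are 1 and 3 in the same component? no

Answer: no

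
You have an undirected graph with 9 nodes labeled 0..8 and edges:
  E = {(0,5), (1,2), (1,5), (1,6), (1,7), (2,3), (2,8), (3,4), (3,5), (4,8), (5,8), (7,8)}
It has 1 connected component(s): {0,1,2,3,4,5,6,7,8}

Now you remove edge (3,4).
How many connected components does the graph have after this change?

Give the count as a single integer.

Answer: 1

Derivation:
Initial component count: 1
Remove (3,4): not a bridge. Count unchanged: 1.
  After removal, components: {0,1,2,3,4,5,6,7,8}
New component count: 1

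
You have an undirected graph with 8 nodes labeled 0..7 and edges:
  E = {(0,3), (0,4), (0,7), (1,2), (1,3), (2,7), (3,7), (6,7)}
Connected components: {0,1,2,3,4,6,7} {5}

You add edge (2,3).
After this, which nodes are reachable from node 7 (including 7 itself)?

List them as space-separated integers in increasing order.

Answer: 0 1 2 3 4 6 7

Derivation:
Before: nodes reachable from 7: {0,1,2,3,4,6,7}
Adding (2,3): both endpoints already in same component. Reachability from 7 unchanged.
After: nodes reachable from 7: {0,1,2,3,4,6,7}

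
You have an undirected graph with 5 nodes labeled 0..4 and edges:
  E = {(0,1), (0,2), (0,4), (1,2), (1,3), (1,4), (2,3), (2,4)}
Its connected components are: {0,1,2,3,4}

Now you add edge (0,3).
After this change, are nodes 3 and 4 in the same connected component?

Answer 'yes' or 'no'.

Initial components: {0,1,2,3,4}
Adding edge (0,3): both already in same component {0,1,2,3,4}. No change.
New components: {0,1,2,3,4}
Are 3 and 4 in the same component? yes

Answer: yes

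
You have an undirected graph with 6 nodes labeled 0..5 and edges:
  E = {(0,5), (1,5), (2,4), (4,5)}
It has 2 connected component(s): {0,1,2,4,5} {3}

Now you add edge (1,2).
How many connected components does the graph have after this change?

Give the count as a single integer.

Initial component count: 2
Add (1,2): endpoints already in same component. Count unchanged: 2.
New component count: 2

Answer: 2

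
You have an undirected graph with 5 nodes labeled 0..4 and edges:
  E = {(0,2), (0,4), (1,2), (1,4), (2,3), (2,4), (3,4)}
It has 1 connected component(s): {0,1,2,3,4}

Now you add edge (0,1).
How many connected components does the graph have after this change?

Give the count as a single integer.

Initial component count: 1
Add (0,1): endpoints already in same component. Count unchanged: 1.
New component count: 1

Answer: 1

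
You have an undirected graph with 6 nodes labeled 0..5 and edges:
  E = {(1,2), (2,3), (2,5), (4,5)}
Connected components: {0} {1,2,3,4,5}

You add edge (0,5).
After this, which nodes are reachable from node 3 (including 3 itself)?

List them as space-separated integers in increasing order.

Before: nodes reachable from 3: {1,2,3,4,5}
Adding (0,5): merges 3's component with another. Reachability grows.
After: nodes reachable from 3: {0,1,2,3,4,5}

Answer: 0 1 2 3 4 5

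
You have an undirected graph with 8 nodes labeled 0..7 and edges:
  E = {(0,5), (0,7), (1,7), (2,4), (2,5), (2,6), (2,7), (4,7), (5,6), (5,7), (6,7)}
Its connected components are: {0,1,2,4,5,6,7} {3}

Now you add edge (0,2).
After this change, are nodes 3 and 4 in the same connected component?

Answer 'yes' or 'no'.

Initial components: {0,1,2,4,5,6,7} {3}
Adding edge (0,2): both already in same component {0,1,2,4,5,6,7}. No change.
New components: {0,1,2,4,5,6,7} {3}
Are 3 and 4 in the same component? no

Answer: no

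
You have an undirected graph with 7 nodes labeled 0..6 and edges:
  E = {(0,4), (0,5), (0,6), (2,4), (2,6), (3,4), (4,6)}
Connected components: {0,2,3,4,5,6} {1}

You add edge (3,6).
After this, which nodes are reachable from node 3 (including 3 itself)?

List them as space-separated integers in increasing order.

Answer: 0 2 3 4 5 6

Derivation:
Before: nodes reachable from 3: {0,2,3,4,5,6}
Adding (3,6): both endpoints already in same component. Reachability from 3 unchanged.
After: nodes reachable from 3: {0,2,3,4,5,6}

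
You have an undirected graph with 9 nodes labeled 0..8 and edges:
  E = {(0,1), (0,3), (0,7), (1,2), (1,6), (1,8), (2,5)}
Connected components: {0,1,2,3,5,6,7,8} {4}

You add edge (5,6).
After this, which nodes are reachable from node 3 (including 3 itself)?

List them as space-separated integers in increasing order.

Before: nodes reachable from 3: {0,1,2,3,5,6,7,8}
Adding (5,6): both endpoints already in same component. Reachability from 3 unchanged.
After: nodes reachable from 3: {0,1,2,3,5,6,7,8}

Answer: 0 1 2 3 5 6 7 8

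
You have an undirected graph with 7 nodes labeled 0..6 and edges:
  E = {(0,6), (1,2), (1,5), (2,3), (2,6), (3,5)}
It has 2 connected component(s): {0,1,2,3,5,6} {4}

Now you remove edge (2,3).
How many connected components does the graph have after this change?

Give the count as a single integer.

Answer: 2

Derivation:
Initial component count: 2
Remove (2,3): not a bridge. Count unchanged: 2.
  After removal, components: {0,1,2,3,5,6} {4}
New component count: 2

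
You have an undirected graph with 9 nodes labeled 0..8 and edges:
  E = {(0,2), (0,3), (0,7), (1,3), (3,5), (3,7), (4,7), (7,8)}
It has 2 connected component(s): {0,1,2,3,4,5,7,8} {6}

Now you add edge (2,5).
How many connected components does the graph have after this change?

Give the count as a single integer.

Initial component count: 2
Add (2,5): endpoints already in same component. Count unchanged: 2.
New component count: 2

Answer: 2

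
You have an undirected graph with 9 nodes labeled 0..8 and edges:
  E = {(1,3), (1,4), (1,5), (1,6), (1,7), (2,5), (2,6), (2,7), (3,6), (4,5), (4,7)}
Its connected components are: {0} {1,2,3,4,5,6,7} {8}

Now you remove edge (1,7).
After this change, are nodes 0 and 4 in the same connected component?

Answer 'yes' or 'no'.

Answer: no

Derivation:
Initial components: {0} {1,2,3,4,5,6,7} {8}
Removing edge (1,7): not a bridge — component count unchanged at 3.
New components: {0} {1,2,3,4,5,6,7} {8}
Are 0 and 4 in the same component? no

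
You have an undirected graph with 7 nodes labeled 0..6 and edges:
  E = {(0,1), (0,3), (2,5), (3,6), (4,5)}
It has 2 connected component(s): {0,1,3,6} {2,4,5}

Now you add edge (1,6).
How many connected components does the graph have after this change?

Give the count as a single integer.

Initial component count: 2
Add (1,6): endpoints already in same component. Count unchanged: 2.
New component count: 2

Answer: 2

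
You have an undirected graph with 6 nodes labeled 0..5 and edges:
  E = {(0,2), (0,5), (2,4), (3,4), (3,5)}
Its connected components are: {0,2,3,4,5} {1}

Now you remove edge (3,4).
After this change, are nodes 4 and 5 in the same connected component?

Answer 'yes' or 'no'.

Answer: yes

Derivation:
Initial components: {0,2,3,4,5} {1}
Removing edge (3,4): not a bridge — component count unchanged at 2.
New components: {0,2,3,4,5} {1}
Are 4 and 5 in the same component? yes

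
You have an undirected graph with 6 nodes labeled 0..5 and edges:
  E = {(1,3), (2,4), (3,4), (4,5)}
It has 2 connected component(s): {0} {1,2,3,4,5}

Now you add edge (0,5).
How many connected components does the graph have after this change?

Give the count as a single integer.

Initial component count: 2
Add (0,5): merges two components. Count decreases: 2 -> 1.
New component count: 1

Answer: 1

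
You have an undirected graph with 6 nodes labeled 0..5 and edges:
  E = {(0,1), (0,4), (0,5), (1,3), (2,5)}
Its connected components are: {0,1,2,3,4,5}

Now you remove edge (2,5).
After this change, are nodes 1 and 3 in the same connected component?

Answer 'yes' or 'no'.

Answer: yes

Derivation:
Initial components: {0,1,2,3,4,5}
Removing edge (2,5): it was a bridge — component count 1 -> 2.
New components: {0,1,3,4,5} {2}
Are 1 and 3 in the same component? yes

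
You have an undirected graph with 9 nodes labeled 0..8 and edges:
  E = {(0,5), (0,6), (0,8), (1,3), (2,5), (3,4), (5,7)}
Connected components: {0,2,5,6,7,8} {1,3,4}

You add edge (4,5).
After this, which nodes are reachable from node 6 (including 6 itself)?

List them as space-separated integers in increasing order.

Before: nodes reachable from 6: {0,2,5,6,7,8}
Adding (4,5): merges 6's component with another. Reachability grows.
After: nodes reachable from 6: {0,1,2,3,4,5,6,7,8}

Answer: 0 1 2 3 4 5 6 7 8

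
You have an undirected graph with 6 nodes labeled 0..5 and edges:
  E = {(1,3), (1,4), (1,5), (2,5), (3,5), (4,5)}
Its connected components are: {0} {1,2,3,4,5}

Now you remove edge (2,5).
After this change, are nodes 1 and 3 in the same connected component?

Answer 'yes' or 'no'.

Answer: yes

Derivation:
Initial components: {0} {1,2,3,4,5}
Removing edge (2,5): it was a bridge — component count 2 -> 3.
New components: {0} {1,3,4,5} {2}
Are 1 and 3 in the same component? yes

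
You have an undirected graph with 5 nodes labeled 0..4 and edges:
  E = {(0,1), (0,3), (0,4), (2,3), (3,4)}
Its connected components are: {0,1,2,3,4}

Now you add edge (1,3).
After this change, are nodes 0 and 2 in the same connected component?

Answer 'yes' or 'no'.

Answer: yes

Derivation:
Initial components: {0,1,2,3,4}
Adding edge (1,3): both already in same component {0,1,2,3,4}. No change.
New components: {0,1,2,3,4}
Are 0 and 2 in the same component? yes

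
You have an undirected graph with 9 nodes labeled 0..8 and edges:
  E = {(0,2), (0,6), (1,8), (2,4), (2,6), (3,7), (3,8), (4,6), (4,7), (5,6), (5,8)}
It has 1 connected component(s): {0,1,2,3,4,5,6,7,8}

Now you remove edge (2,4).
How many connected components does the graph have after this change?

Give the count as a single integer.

Answer: 1

Derivation:
Initial component count: 1
Remove (2,4): not a bridge. Count unchanged: 1.
  After removal, components: {0,1,2,3,4,5,6,7,8}
New component count: 1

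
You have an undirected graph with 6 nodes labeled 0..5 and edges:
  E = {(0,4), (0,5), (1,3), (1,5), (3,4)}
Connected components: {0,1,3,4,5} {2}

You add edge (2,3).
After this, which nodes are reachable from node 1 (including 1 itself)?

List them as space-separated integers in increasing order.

Before: nodes reachable from 1: {0,1,3,4,5}
Adding (2,3): merges 1's component with another. Reachability grows.
After: nodes reachable from 1: {0,1,2,3,4,5}

Answer: 0 1 2 3 4 5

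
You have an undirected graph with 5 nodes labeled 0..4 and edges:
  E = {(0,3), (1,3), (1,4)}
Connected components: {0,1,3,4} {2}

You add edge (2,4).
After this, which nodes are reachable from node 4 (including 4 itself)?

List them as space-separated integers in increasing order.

Before: nodes reachable from 4: {0,1,3,4}
Adding (2,4): merges 4's component with another. Reachability grows.
After: nodes reachable from 4: {0,1,2,3,4}

Answer: 0 1 2 3 4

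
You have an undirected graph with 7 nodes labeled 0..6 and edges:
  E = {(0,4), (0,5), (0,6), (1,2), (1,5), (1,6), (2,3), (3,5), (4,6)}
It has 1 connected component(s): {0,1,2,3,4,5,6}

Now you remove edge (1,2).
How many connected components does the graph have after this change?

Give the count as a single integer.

Answer: 1

Derivation:
Initial component count: 1
Remove (1,2): not a bridge. Count unchanged: 1.
  After removal, components: {0,1,2,3,4,5,6}
New component count: 1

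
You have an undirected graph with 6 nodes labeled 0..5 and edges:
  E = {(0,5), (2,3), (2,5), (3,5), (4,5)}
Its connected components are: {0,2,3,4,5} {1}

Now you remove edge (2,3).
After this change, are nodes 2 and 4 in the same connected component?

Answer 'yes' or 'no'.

Initial components: {0,2,3,4,5} {1}
Removing edge (2,3): not a bridge — component count unchanged at 2.
New components: {0,2,3,4,5} {1}
Are 2 and 4 in the same component? yes

Answer: yes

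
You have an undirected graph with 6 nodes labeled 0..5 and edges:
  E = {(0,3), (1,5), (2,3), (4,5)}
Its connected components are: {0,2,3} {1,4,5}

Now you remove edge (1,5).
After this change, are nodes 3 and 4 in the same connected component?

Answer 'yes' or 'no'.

Initial components: {0,2,3} {1,4,5}
Removing edge (1,5): it was a bridge — component count 2 -> 3.
New components: {0,2,3} {1} {4,5}
Are 3 and 4 in the same component? no

Answer: no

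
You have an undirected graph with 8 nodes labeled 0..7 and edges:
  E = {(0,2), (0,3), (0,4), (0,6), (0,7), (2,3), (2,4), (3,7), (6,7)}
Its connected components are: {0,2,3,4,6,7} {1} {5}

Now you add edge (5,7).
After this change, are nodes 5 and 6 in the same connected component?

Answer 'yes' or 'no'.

Answer: yes

Derivation:
Initial components: {0,2,3,4,6,7} {1} {5}
Adding edge (5,7): merges {5} and {0,2,3,4,6,7}.
New components: {0,2,3,4,5,6,7} {1}
Are 5 and 6 in the same component? yes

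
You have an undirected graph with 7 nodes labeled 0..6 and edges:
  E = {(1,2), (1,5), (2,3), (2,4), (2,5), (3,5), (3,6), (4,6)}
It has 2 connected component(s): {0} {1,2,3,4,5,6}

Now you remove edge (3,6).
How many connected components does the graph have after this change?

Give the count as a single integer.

Answer: 2

Derivation:
Initial component count: 2
Remove (3,6): not a bridge. Count unchanged: 2.
  After removal, components: {0} {1,2,3,4,5,6}
New component count: 2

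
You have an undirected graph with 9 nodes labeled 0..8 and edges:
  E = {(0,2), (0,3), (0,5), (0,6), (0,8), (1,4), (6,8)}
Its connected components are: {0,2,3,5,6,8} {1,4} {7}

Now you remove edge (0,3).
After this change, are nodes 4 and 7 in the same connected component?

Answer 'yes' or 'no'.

Initial components: {0,2,3,5,6,8} {1,4} {7}
Removing edge (0,3): it was a bridge — component count 3 -> 4.
New components: {0,2,5,6,8} {1,4} {3} {7}
Are 4 and 7 in the same component? no

Answer: no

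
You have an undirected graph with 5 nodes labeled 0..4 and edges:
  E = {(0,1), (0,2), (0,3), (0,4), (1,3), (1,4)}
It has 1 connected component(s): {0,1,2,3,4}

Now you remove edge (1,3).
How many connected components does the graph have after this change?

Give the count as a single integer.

Initial component count: 1
Remove (1,3): not a bridge. Count unchanged: 1.
  After removal, components: {0,1,2,3,4}
New component count: 1

Answer: 1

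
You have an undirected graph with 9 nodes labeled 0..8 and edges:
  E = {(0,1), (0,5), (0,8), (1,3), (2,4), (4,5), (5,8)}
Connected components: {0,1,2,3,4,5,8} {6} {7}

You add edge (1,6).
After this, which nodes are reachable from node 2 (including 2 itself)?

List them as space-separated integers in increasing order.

Before: nodes reachable from 2: {0,1,2,3,4,5,8}
Adding (1,6): merges 2's component with another. Reachability grows.
After: nodes reachable from 2: {0,1,2,3,4,5,6,8}

Answer: 0 1 2 3 4 5 6 8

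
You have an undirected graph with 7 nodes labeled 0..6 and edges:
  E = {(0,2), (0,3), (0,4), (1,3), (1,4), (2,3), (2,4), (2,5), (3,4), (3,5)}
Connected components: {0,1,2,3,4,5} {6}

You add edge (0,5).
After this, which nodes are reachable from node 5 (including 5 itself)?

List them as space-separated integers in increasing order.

Answer: 0 1 2 3 4 5

Derivation:
Before: nodes reachable from 5: {0,1,2,3,4,5}
Adding (0,5): both endpoints already in same component. Reachability from 5 unchanged.
After: nodes reachable from 5: {0,1,2,3,4,5}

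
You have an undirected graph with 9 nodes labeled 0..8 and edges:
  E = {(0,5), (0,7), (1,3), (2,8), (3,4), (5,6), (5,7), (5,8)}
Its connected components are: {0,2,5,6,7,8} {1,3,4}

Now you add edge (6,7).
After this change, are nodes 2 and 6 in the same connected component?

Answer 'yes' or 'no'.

Answer: yes

Derivation:
Initial components: {0,2,5,6,7,8} {1,3,4}
Adding edge (6,7): both already in same component {0,2,5,6,7,8}. No change.
New components: {0,2,5,6,7,8} {1,3,4}
Are 2 and 6 in the same component? yes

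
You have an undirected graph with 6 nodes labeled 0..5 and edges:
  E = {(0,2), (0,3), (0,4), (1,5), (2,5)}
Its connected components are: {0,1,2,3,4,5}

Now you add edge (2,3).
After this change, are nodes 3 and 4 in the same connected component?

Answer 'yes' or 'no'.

Initial components: {0,1,2,3,4,5}
Adding edge (2,3): both already in same component {0,1,2,3,4,5}. No change.
New components: {0,1,2,3,4,5}
Are 3 and 4 in the same component? yes

Answer: yes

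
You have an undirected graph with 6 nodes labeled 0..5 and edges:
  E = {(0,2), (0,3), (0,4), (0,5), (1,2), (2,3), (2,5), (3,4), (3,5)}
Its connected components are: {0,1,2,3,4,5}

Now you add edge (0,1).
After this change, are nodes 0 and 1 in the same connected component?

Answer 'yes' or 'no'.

Answer: yes

Derivation:
Initial components: {0,1,2,3,4,5}
Adding edge (0,1): both already in same component {0,1,2,3,4,5}. No change.
New components: {0,1,2,3,4,5}
Are 0 and 1 in the same component? yes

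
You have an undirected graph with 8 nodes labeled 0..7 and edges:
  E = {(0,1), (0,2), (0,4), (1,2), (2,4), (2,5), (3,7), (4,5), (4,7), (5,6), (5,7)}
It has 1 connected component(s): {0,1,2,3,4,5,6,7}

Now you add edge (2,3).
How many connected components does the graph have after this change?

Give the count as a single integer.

Initial component count: 1
Add (2,3): endpoints already in same component. Count unchanged: 1.
New component count: 1

Answer: 1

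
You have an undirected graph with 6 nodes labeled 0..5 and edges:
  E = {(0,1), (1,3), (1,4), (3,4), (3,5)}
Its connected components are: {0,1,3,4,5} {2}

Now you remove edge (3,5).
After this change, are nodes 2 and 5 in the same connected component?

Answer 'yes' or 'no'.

Answer: no

Derivation:
Initial components: {0,1,3,4,5} {2}
Removing edge (3,5): it was a bridge — component count 2 -> 3.
New components: {0,1,3,4} {2} {5}
Are 2 and 5 in the same component? no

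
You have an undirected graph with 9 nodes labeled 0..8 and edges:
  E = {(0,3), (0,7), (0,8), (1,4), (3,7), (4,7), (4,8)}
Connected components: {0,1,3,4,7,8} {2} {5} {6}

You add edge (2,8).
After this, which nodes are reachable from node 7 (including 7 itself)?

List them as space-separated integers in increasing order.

Before: nodes reachable from 7: {0,1,3,4,7,8}
Adding (2,8): merges 7's component with another. Reachability grows.
After: nodes reachable from 7: {0,1,2,3,4,7,8}

Answer: 0 1 2 3 4 7 8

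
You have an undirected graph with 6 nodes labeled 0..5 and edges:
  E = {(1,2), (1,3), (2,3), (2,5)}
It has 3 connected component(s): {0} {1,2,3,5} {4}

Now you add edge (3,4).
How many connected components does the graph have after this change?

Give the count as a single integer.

Initial component count: 3
Add (3,4): merges two components. Count decreases: 3 -> 2.
New component count: 2

Answer: 2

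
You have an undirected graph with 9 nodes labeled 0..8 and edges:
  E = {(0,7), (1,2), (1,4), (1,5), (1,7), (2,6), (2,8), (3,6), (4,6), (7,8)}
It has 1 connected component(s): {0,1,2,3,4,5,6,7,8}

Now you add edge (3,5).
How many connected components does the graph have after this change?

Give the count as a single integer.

Initial component count: 1
Add (3,5): endpoints already in same component. Count unchanged: 1.
New component count: 1

Answer: 1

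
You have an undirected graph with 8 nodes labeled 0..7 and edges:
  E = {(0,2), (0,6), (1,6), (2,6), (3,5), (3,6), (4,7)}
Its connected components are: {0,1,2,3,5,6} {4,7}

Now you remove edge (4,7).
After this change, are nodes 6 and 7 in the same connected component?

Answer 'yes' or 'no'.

Initial components: {0,1,2,3,5,6} {4,7}
Removing edge (4,7): it was a bridge — component count 2 -> 3.
New components: {0,1,2,3,5,6} {4} {7}
Are 6 and 7 in the same component? no

Answer: no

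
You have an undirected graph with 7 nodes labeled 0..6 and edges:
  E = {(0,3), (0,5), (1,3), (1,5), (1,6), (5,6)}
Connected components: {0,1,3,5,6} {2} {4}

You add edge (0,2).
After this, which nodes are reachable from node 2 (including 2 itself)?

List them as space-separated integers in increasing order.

Before: nodes reachable from 2: {2}
Adding (0,2): merges 2's component with another. Reachability grows.
After: nodes reachable from 2: {0,1,2,3,5,6}

Answer: 0 1 2 3 5 6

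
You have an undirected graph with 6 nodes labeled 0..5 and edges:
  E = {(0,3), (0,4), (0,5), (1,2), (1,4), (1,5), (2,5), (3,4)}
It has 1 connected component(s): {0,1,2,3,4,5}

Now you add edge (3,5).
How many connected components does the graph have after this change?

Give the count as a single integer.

Initial component count: 1
Add (3,5): endpoints already in same component. Count unchanged: 1.
New component count: 1

Answer: 1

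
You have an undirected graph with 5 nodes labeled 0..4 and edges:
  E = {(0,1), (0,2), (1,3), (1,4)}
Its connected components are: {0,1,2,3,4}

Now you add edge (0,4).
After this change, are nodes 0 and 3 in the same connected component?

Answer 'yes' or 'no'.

Initial components: {0,1,2,3,4}
Adding edge (0,4): both already in same component {0,1,2,3,4}. No change.
New components: {0,1,2,3,4}
Are 0 and 3 in the same component? yes

Answer: yes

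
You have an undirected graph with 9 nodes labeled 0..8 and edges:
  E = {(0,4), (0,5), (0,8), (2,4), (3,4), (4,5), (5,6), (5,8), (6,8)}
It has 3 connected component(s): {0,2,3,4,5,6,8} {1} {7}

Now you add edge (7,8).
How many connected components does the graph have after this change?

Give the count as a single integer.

Answer: 2

Derivation:
Initial component count: 3
Add (7,8): merges two components. Count decreases: 3 -> 2.
New component count: 2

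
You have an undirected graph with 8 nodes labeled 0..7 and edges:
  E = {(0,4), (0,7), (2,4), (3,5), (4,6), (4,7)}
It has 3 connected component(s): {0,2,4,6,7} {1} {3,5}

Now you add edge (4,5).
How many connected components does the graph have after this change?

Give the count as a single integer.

Initial component count: 3
Add (4,5): merges two components. Count decreases: 3 -> 2.
New component count: 2

Answer: 2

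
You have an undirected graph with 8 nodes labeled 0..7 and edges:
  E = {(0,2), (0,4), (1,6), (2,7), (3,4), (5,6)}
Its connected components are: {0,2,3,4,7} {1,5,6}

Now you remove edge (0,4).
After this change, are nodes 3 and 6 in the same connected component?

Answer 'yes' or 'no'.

Initial components: {0,2,3,4,7} {1,5,6}
Removing edge (0,4): it was a bridge — component count 2 -> 3.
New components: {0,2,7} {1,5,6} {3,4}
Are 3 and 6 in the same component? no

Answer: no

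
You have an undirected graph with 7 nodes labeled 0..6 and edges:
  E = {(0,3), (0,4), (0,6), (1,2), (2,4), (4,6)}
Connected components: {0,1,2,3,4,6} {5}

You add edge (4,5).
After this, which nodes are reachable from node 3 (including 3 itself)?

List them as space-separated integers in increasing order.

Answer: 0 1 2 3 4 5 6

Derivation:
Before: nodes reachable from 3: {0,1,2,3,4,6}
Adding (4,5): merges 3's component with another. Reachability grows.
After: nodes reachable from 3: {0,1,2,3,4,5,6}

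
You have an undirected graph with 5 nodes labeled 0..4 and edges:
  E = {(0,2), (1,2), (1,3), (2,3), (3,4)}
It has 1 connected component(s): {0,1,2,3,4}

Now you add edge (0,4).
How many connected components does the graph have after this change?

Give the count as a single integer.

Answer: 1

Derivation:
Initial component count: 1
Add (0,4): endpoints already in same component. Count unchanged: 1.
New component count: 1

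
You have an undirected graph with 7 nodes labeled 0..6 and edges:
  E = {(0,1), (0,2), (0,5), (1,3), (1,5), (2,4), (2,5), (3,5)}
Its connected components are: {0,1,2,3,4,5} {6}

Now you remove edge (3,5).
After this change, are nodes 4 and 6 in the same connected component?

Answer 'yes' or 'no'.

Initial components: {0,1,2,3,4,5} {6}
Removing edge (3,5): not a bridge — component count unchanged at 2.
New components: {0,1,2,3,4,5} {6}
Are 4 and 6 in the same component? no

Answer: no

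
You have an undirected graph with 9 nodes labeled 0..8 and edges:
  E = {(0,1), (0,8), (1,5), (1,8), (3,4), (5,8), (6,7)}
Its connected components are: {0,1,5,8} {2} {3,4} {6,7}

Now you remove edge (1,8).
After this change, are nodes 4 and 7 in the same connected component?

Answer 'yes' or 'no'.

Answer: no

Derivation:
Initial components: {0,1,5,8} {2} {3,4} {6,7}
Removing edge (1,8): not a bridge — component count unchanged at 4.
New components: {0,1,5,8} {2} {3,4} {6,7}
Are 4 and 7 in the same component? no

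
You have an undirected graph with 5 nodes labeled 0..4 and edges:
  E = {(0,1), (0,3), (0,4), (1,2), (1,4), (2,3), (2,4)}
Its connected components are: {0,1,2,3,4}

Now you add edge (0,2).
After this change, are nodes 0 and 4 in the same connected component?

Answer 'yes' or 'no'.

Answer: yes

Derivation:
Initial components: {0,1,2,3,4}
Adding edge (0,2): both already in same component {0,1,2,3,4}. No change.
New components: {0,1,2,3,4}
Are 0 and 4 in the same component? yes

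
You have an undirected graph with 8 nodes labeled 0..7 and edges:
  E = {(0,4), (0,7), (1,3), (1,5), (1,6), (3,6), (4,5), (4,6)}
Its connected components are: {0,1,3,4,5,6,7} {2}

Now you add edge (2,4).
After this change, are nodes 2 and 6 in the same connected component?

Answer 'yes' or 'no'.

Initial components: {0,1,3,4,5,6,7} {2}
Adding edge (2,4): merges {2} and {0,1,3,4,5,6,7}.
New components: {0,1,2,3,4,5,6,7}
Are 2 and 6 in the same component? yes

Answer: yes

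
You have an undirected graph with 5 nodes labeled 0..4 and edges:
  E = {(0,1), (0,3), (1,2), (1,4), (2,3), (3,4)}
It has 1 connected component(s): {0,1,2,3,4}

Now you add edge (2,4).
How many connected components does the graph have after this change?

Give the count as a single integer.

Answer: 1

Derivation:
Initial component count: 1
Add (2,4): endpoints already in same component. Count unchanged: 1.
New component count: 1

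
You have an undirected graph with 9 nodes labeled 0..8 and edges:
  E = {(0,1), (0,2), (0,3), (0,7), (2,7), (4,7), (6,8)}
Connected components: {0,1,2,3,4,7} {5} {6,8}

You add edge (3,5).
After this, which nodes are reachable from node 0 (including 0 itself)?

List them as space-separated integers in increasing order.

Answer: 0 1 2 3 4 5 7

Derivation:
Before: nodes reachable from 0: {0,1,2,3,4,7}
Adding (3,5): merges 0's component with another. Reachability grows.
After: nodes reachable from 0: {0,1,2,3,4,5,7}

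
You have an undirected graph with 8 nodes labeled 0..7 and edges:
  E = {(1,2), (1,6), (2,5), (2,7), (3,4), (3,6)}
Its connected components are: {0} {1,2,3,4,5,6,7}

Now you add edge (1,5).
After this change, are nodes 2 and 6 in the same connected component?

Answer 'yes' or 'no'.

Answer: yes

Derivation:
Initial components: {0} {1,2,3,4,5,6,7}
Adding edge (1,5): both already in same component {1,2,3,4,5,6,7}. No change.
New components: {0} {1,2,3,4,5,6,7}
Are 2 and 6 in the same component? yes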